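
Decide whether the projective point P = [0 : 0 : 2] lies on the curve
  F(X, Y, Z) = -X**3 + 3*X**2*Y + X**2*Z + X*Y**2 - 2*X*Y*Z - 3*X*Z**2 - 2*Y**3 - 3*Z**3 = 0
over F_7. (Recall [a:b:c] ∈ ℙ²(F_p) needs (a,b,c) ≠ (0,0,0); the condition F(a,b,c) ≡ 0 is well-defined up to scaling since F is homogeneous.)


F(0,0,2) ≡ 4 (mod 7); P is NOT on the curve.

Evaluate F(0, 0, 2) term-by-term (mod 7).
  -X**3 ↦ -1·0·1·1 = 0
  3*X**2*Y ↦ 3·0·0·1 = 0
  X**2*Z ↦ 1·0·1·2 = 0
  X*Y**2 ↦ 1·0·0·1 = 0
  -2*X*Y*Z ↦ -2·0·0·2 = 0
  -3*X*Z**2 ↦ -3·0·1·4 = 0
  -2*Y**3 ↦ -2·1·0·1 = 0
  -3*Z**3 ↦ -3·1·1·8 = -24
Sum: F(0, 0, 2) = (0) + (0) + (0) + (0) + (0) + (0) + (0) + (-24) = -24.
Reducing mod 7: -24 ≡ 4 (mod 7).
Since F(a, b, c) ≡ 4 ≠ 0 (mod 7), P does NOT lie on the curve.


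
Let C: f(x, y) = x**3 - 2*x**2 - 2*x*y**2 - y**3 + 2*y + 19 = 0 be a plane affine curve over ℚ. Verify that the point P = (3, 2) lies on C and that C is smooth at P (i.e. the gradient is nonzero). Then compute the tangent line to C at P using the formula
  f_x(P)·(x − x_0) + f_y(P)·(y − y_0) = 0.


Tangent line at P: 7*x - 34*y + 47 = 0.

Step 1: f(3, 2) = 0, so P lies on C.
Step 2: partial derivatives
  f_x(x, y) = 3*x**2 - 4*x - 2*y**2, f_y(x, y) = -4*x*y - 3*y**2 + 2.
  f_x(P) = 7, f_y(P) = -34 (gradient nonzero, so P is smooth).
Step 3: tangent line at P: 7·(x − 3) + -34·(y − 2) = 0.
Expanding: 7*x - 34*y + 47 = 0.


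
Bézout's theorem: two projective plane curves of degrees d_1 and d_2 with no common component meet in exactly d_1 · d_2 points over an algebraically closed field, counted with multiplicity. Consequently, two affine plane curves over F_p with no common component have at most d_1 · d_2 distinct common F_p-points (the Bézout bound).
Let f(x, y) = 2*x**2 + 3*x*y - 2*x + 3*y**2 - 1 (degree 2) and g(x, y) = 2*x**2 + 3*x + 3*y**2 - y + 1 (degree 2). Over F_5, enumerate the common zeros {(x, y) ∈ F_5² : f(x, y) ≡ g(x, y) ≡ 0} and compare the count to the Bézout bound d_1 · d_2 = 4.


Common zeros: {(1, 3)}; count = 1; Bézout bound = 4.

deg(f) = 2, deg(g) = 2, so Bézout bound = 4.
Scan x ∈ F_5. For each x, list the y ∈ F_5 with f(x, y) ≡ 0 and those with g(x, y) ≡ 0 (mod 5); the common zeros in that column are the intersection.
  x = 0: f ≡ 0 at y ∈ ∅; g ≡ 0 at y ∈ {3, 4}; common: ∅.
  x = 1: f ≡ 0 at y ∈ {1, 3}; g ≡ 0 at y ∈ {3, 4}; common: {3}.
  x = 2: f ≡ 0 at y ∈ {4}; g ≡ 0 at y ∈ {0, 2}; common: ∅.
  x = 3: f ≡ 0 at y ∈ {3, 4}; g ≡ 0 at y ∈ {1}; common: ∅.
  x = 4: f ≡ 0 at y ∈ ∅; g ≡ 0 at y ∈ {0, 2}; common: ∅.
Collecting: common zeros = {(1, 3)}, so the count is 1.
Comparison with the Bézout bound: 1 ≤ 4 = deg(f)·deg(g), as expected for curves with no common component (the affine F_5-count falls short of the bound because intersections may lie at infinity, over extension fields, or carry multiplicity).


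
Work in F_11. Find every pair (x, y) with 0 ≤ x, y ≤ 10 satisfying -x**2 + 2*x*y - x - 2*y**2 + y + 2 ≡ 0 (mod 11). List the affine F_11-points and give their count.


Affine F_11-points: {(1, 0), (1, 7), (2, 9), (2, 10), (4, 1), (4, 9), (6, 2), (6, 10), (8, 1), (8, 2), (9, 0), (9, 4)}; count = 12.

For each of the 121 pairs (x, y) ∈ F_11², evaluate f(x, y) mod 11. Record the zeros.
  x = 0: [0↦2, 1↦1, 2↦7, 3↦9, 4↦7, 5↦1, 6↦2, 7↦10, 8↦3, 9↦3, 10↦10]  zeros at y ∈ ∅
  x = 1: [0↦0, 1↦1, 2↦9, 3↦2, 4↦2, 5↦9, 6↦1, 7↦0, 8↦6, 9↦8, 10↦6]  zeros at y ∈ {0, 7}
  x = 2: [0↦7, 1↦10, 2↦9, 3↦4, 4↦6, 5↦4, 6↦9, 7↦10, 8↦7, 9↦0, 10↦0]  zeros at y ∈ {9, 10}
  x = 3: [0↦1, 1↦6, 2↦7, 3↦4, 4↦8, 5↦8, 6↦4, 7↦7, 8↦6, 9↦1, 10↦3]  zeros at y ∈ ∅
  x = 4: [0↦4, 1↦0, 2↦3, 3↦2, 4↦8, 5↦10, 6↦8, 7↦2, 8↦3, 9↦0, 10↦4]  zeros at y ∈ {1, 9}
  x = 5: [0↦5, 1↦3, 2↦8, 3↦9, 4↦6, 5↦10, 6↦10, 7↦6, 8↦9, 9↦8, 10↦3]  zeros at y ∈ ∅
  x = 6: [0↦4, 1↦4, 2↦0, 3↦3, 4↦2, 5↦8, 6↦10, 7↦8, 8↦2, 9↦3, 10↦0]  zeros at y ∈ {2, 10}
  x = 7: [0↦1, 1↦3, 2↦1, 3↦6, 4↦7, 5↦4, 6↦8, 7↦8, 8↦4, 9↦7, 10↦6]  zeros at y ∈ ∅
  x = 8: [0↦7, 1↦0, 2↦0, 3↦7, 4↦10, 5↦9, 6↦4, 7↦6, 8↦4, 9↦9, 10↦10]  zeros at y ∈ {1, 2}
  x = 9: [0↦0, 1↦6, 2↦8, 3↦6, 4↦0, 5↦1, 6↦9, 7↦2, 8↦2, 9↦9, 10↦1]  zeros at y ∈ {0, 4}
  x = 10: [0↦2, 1↦10, 2↦3, 3↦3, 4↦10, 5↦2, 6↦1, 7↦7, 8↦9, 9↦7, 10↦1]  zeros at y ∈ ∅
Collecting zeros: affine points = {(1, 0), (1, 7), (2, 9), (2, 10), (4, 1), (4, 9), (6, 2), (6, 10), (8, 1), (8, 2), (9, 0), (9, 4)}.
Total count |C(F_11)_aff| = 12.


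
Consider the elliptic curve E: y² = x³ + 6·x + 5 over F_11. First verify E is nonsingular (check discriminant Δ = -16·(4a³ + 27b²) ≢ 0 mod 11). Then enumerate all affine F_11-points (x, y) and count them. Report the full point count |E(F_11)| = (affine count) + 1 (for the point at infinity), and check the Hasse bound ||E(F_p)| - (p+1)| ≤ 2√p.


Affine points = {(0, 4), (0, 7), (1, 1), (1, 10), (2, 5), (2, 6), (4, 4), (4, 7), (6, 2), (6, 9), (7, 4), (7, 7), (8, 2), (8, 9), (10, 3), (10, 8)}; affine count = 16; |E(F_11)| = 17.

Discriminant check: Δ ∝ 4a³ + 27b² = 4·6³ + 27·5² = 4·216 + 27·25 ≡ 10 (mod 11). Nonzero ⇒ E is nonsingular.
For each x ∈ F_11, compute rhs = x³ + 6·x + 5 mod 11, then count y ∈ F_11 with y² ≡ rhs.
  x = 0: rhs = 5, matching y values: 4, 7 (2 points).
  x = 1: rhs = 1, matching y values: 1, 10 (2 points).
  x = 2: rhs = 3, matching y values: 5, 6 (2 points).
  x = 3: rhs = 6, matching y values: none (0 points).
  x = 4: rhs = 5, matching y values: 4, 7 (2 points).
  x = 5: rhs = 6, matching y values: none (0 points).
  x = 6: rhs = 4, matching y values: 2, 9 (2 points).
  x = 7: rhs = 5, matching y values: 4, 7 (2 points).
  x = 8: rhs = 4, matching y values: 2, 9 (2 points).
  x = 9: rhs = 7, matching y values: none (0 points).
  x = 10: rhs = 9, matching y values: 3, 8 (2 points).
Total affine count: 16.
Full point count |E(F_11)| = 16 + 1 = 17.
Hasse bound: |17 − (11+1)| = |5| = 5 ≤ 2√11 ≈ 6.6332 ✓.


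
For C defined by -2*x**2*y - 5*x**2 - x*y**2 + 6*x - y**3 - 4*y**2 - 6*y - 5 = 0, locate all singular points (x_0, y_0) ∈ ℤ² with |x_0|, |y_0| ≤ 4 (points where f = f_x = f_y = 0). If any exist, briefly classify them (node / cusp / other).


Singular points: {(1, -2)}; classification: node.

Compute partial derivatives:
  f_x = -4*x*y - 10*x - y**2 + 6.
  f_y = -2*x**2 - 2*x*y - 3*y**2 - 8*y - 6.
Scan x_0 ∈ {−4, ..., 4}. For each x_0, f_y(x_0, y) is a polynomial in y; find its integer roots y ∈ {−4, ..., 4}, then test f_x and f at those candidates.
  x = -4: f_y(-4, y) = -3*y**2 - 38; no integer root y with |y| ≤ 4.
  x = -3: f_y(-3, y) = -3*y**2 - 2*y - 24; no integer root y with |y| ≤ 4.
  x = -2: f_y(-2, y) = -3*y**2 - 4*y - 14; no integer root y with |y| ≤ 4.
  x = -1: f_y(-1, y) = -3*y**2 - 6*y - 8; no integer root y with |y| ≤ 4.
  x = 0: f_y(0, y) = -3*y**2 - 8*y - 6; no integer root y with |y| ≤ 4.
  x = 1: f_y(1, y) = -3*y**2 - 10*y - 8; vanishes at y ∈ {-2}. (1, -2): f_x = 0, f = 0 — SINGULAR.
  x = 2: f_y(2, y) = -3*y**2 - 12*y - 14; no integer root y with |y| ≤ 4.
  x = 3: f_y(3, y) = -3*y**2 - 14*y - 24; no integer root y with |y| ≤ 4.
  x = 4: f_y(4, y) = -3*y**2 - 16*y - 38; no integer root y with |y| ≤ 4.
Only singular point on the grid: (1, -2).
Classify: substitute x = 1 + u, y = -2 + v and expand: f = -2*u**2*v - u**2 - u*v**2 - v**3 + v**2.
No constant or linear terms (consistent with a singular point). Quadratic part: -u**2 + v**2. Cubic part: -2*u**2*v - u*v**2 - v**3.
The quadratic part v**2 - u**2 = (v − u)(v + u) splits into two distinct linear factors, so there are two distinct tangent lines y − -2 = ±(x − 1) — this is a node (ordinary double point).
Classification: node.


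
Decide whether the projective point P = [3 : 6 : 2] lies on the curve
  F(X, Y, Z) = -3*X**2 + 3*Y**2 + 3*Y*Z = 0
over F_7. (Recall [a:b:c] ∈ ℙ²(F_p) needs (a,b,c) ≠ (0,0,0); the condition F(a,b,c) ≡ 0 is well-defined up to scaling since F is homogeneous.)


F(3,6,2) ≡ 5 (mod 7); P is NOT on the curve.

Evaluate F(3, 6, 2) term-by-term (mod 7).
  -3*X**2 ↦ -3·9·1·1 = -27
  3*Y**2 ↦ 3·1·36·1 = 108
  3*Y*Z ↦ 3·1·6·2 = 36
Sum: F(3, 6, 2) = (-27) + (108) + (36) = 117.
Reducing mod 7: 117 ≡ 5 (mod 7).
Since F(a, b, c) ≡ 5 ≠ 0 (mod 7), P does NOT lie on the curve.


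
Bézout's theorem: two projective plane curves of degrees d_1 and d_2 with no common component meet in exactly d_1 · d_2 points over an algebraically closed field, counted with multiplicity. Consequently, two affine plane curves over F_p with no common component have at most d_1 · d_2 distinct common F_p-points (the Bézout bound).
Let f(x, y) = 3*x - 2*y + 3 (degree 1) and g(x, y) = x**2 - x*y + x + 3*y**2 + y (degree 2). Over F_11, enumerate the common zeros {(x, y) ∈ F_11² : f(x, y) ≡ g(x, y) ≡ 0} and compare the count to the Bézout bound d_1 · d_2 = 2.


Common zeros: {(0, 7), (10, 0)}; count = 2; Bézout bound = 2.

deg(f) = 1, deg(g) = 2, so Bézout bound = 2.
Scan x ∈ F_11. For each x, list the y ∈ F_11 with f(x, y) ≡ 0 and those with g(x, y) ≡ 0 (mod 11); the common zeros in that column are the intersection.
  x = 0: f ≡ 0 at y ∈ {7}; g ≡ 0 at y ∈ {0, 7}; common: {7}.
  x = 1: f ≡ 0 at y ∈ {3}; g ≡ 0 at y ∈ {5, 6}; common: ∅.
  x = 2: f ≡ 0 at y ∈ {10}; g ≡ 0 at y ∈ ∅; common: ∅.
  x = 3: f ≡ 0 at y ∈ {6}; g ≡ 0 at y ∈ {3, 5}; common: ∅.
  x = 4: f ≡ 0 at y ∈ {2}; g ≡ 0 at y ∈ {6}; common: ∅.
  x = 5: f ≡ 0 at y ∈ {9}; g ≡ 0 at y ∈ ∅; common: ∅.
  x = 6: f ≡ 0 at y ∈ {5}; g ≡ 0 at y ∈ {2, 7}; common: ∅.
  x = 7: f ≡ 0 at y ∈ {1}; g ≡ 0 at y ∈ ∅; common: ∅.
  x = 8: f ≡ 0 at y ∈ {8}; g ≡ 0 at y ∈ ∅; common: ∅.
  x = 9: f ≡ 0 at y ∈ {4}; g ≡ 0 at y ∈ ∅; common: ∅.
  x = 10: f ≡ 0 at y ∈ {0}; g ≡ 0 at y ∈ {0, 3}; common: {0}.
Collecting: common zeros = {(0, 7), (10, 0)}, so the count is 2.
Comparison with the Bézout bound: 2 ≤ 2 = deg(f)·deg(g), as expected for curves with no common component (the bound is attained).


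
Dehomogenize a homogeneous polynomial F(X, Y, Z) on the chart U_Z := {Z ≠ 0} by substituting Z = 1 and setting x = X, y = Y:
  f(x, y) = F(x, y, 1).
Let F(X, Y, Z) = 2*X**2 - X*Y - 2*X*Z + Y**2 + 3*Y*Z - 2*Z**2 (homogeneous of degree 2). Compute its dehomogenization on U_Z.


f(x, y) = 2*x**2 - x*y - 2*x + y**2 + 3*y - 2

On U_Z we set Z = 1. Each monomial c·X^i·Y^j·Z^k in F becomes c·x^i·y^j·1^k = c·x^i·y^j.
Substituting Z = 1: F(X, Y, 1) = 2*x**2 - x*y - 2*x + y**2 + 3*y - 2.
Note: deg(f) ≤ deg(F) = 2; strict inequality happens when F is divisible by Z (lost terms).


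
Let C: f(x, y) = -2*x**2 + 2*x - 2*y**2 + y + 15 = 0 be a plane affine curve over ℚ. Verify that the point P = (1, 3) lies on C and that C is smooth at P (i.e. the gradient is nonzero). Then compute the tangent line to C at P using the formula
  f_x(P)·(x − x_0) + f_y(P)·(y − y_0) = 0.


Tangent line at P: -2*x - 11*y + 35 = 0.

Step 1: f(1, 3) = 0, so P lies on C.
Step 2: partial derivatives
  f_x(x, y) = 2 - 4*x, f_y(x, y) = 1 - 4*y.
  f_x(P) = -2, f_y(P) = -11 (gradient nonzero, so P is smooth).
Step 3: tangent line at P: -2·(x − 1) + -11·(y − 3) = 0.
Expanding: -2*x - 11*y + 35 = 0.


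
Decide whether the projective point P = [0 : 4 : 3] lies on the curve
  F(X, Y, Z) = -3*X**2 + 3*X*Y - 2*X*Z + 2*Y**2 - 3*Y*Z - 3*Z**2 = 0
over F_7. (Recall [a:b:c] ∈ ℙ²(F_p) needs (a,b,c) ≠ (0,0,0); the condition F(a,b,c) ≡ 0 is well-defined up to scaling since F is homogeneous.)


F(0,4,3) ≡ 4 (mod 7); P is NOT on the curve.

Evaluate F(0, 4, 3) term-by-term (mod 7).
  -3*X**2 ↦ -3·0·1·1 = 0
  3*X*Y ↦ 3·0·4·1 = 0
  -2*X*Z ↦ -2·0·1·3 = 0
  2*Y**2 ↦ 2·1·16·1 = 32
  -3*Y*Z ↦ -3·1·4·3 = -36
  -3*Z**2 ↦ -3·1·1·9 = -27
Sum: F(0, 4, 3) = (0) + (0) + (0) + (32) + (-36) + (-27) = -31.
Reducing mod 7: -31 ≡ 4 (mod 7).
Since F(a, b, c) ≡ 4 ≠ 0 (mod 7), P does NOT lie on the curve.


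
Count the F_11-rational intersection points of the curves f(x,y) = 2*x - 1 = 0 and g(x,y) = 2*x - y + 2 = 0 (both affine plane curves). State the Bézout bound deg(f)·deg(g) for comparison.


Common zeros: {(6, 3)}; count = 1; Bézout bound = 1.

deg(f) = 1, deg(g) = 1, so Bézout bound = 1.
Scan x ∈ F_11. For each x, list the y ∈ F_11 with f(x, y) ≡ 0 and those with g(x, y) ≡ 0 (mod 11); the common zeros in that column are the intersection.
  x = 0: f ≡ 0 at y ∈ ∅; g ≡ 0 at y ∈ {2}; common: ∅.
  x = 1: f ≡ 0 at y ∈ ∅; g ≡ 0 at y ∈ {4}; common: ∅.
  x = 2: f ≡ 0 at y ∈ ∅; g ≡ 0 at y ∈ {6}; common: ∅.
  x = 3: f ≡ 0 at y ∈ ∅; g ≡ 0 at y ∈ {8}; common: ∅.
  x = 4: f ≡ 0 at y ∈ ∅; g ≡ 0 at y ∈ {10}; common: ∅.
  x = 5: f ≡ 0 at y ∈ ∅; g ≡ 0 at y ∈ {1}; common: ∅.
  x = 6: f ≡ 0 at y ∈ {0, 1, 2, 3, 4, 5, 6, 7, 8, 9, 10}; g ≡ 0 at y ∈ {3}; common: {3}.
  x = 7: f ≡ 0 at y ∈ ∅; g ≡ 0 at y ∈ {5}; common: ∅.
  x = 8: f ≡ 0 at y ∈ ∅; g ≡ 0 at y ∈ {7}; common: ∅.
  x = 9: f ≡ 0 at y ∈ ∅; g ≡ 0 at y ∈ {9}; common: ∅.
  x = 10: f ≡ 0 at y ∈ ∅; g ≡ 0 at y ∈ {0}; common: ∅.
Collecting: common zeros = {(6, 3)}, so the count is 1.
Comparison with the Bézout bound: 1 ≤ 1 = deg(f)·deg(g), as expected for curves with no common component (the bound is attained).


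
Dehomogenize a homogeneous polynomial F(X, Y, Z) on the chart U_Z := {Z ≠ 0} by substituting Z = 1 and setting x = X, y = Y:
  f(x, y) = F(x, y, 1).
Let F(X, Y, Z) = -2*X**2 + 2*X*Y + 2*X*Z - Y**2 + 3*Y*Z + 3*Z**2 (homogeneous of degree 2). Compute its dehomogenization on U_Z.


f(x, y) = -2*x**2 + 2*x*y + 2*x - y**2 + 3*y + 3

On U_Z we set Z = 1. Each monomial c·X^i·Y^j·Z^k in F becomes c·x^i·y^j·1^k = c·x^i·y^j.
Substituting Z = 1: F(X, Y, 1) = -2*x**2 + 2*x*y + 2*x - y**2 + 3*y + 3.
Note: deg(f) ≤ deg(F) = 2; strict inequality happens when F is divisible by Z (lost terms).


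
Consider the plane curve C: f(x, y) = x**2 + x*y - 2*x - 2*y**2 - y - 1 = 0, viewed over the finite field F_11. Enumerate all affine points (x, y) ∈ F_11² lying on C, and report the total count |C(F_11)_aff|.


Affine F_11-points: {(0, 2), (0, 3), (2, 8), (2, 9), (3, 4), (3, 8), (6, 4), (7, 7), (10, 3), (10, 7)}; count = 10.

For each of the 121 pairs (x, y) ∈ F_11², evaluate f(x, y) mod 11. Record the zeros.
  x = 0: [0↦10, 1↦7, 2↦0, 3↦0, 4↦7, 5↦10, 6↦9, 7↦4, 8↦6, 9↦4, 10↦9]  zeros at y ∈ {2, 3}
  x = 1: [0↦9, 1↦7, 2↦1, 3↦2, 4↦10, 5↦3, 6↦3, 7↦10, 8↦2, 9↦1, 10↦7]  zeros at y ∈ ∅
  x = 2: [0↦10, 1↦9, 2↦4, 3↦6, 4↦4, 5↦9, 6↦10, 7↦7, 8↦0, 9↦0, 10↦7]  zeros at y ∈ {8, 9}
  x = 3: [0↦2, 1↦2, 2↦9, 3↦1, 4↦0, 5↦6, 6↦8, 7↦6, 8↦0, 9↦1, 10↦9]  zeros at y ∈ {4, 8}
  x = 4: [0↦7, 1↦8, 2↦5, 3↦9, 4↦9, 5↦5, 6↦8, 7↦7, 8↦2, 9↦4, 10↦2]  zeros at y ∈ ∅
  x = 5: [0↦3, 1↦5, 2↦3, 3↦8, 4↦9, 5↦6, 6↦10, 7↦10, 8↦6, 9↦9, 10↦8]  zeros at y ∈ ∅
  x = 6: [0↦1, 1↦4, 2↦3, 3↦9, 4↦0, 5↦9, 6↦3, 7↦4, 8↦1, 9↦5, 10↦5]  zeros at y ∈ {4}
  x = 7: [0↦1, 1↦5, 2↦5, 3↦1, 4↦4, 5↦3, 6↦9, 7↦0, 8↦9, 9↦3, 10↦4]  zeros at y ∈ {7}
  x = 8: [0↦3, 1↦8, 2↦9, 3↦6, 4↦10, 5↦10, 6↦6, 7↦9, 8↦8, 9↦3, 10↦5]  zeros at y ∈ ∅
  x = 9: [0↦7, 1↦2, 2↦4, 3↦2, 4↦7, 5↦8, 6↦5, 7↦9, 8↦9, 9↦5, 10↦8]  zeros at y ∈ ∅
  x = 10: [0↦2, 1↦9, 2↦1, 3↦0, 4↦6, 5↦8, 6↦6, 7↦0, 8↦1, 9↦9, 10↦2]  zeros at y ∈ {3, 7}
Collecting zeros: affine points = {(0, 2), (0, 3), (2, 8), (2, 9), (3, 4), (3, 8), (6, 4), (7, 7), (10, 3), (10, 7)}.
Total count |C(F_11)_aff| = 10.


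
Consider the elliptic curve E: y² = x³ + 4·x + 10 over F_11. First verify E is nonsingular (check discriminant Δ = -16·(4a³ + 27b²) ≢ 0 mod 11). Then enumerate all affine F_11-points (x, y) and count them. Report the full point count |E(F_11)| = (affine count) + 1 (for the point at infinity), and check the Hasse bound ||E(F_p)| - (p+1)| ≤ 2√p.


Affine points = {(1, 2), (1, 9), (2, 2), (2, 9), (3, 4), (3, 7), (5, 1), (5, 10), (8, 2), (8, 9), (9, 4), (9, 7), (10, 4), (10, 7)}; affine count = 14; |E(F_11)| = 15.

Discriminant check: Δ ∝ 4a³ + 27b² = 4·4³ + 27·10² = 4·64 + 27·100 ≡ 8 (mod 11). Nonzero ⇒ E is nonsingular.
For each x ∈ F_11, compute rhs = x³ + 4·x + 10 mod 11, then count y ∈ F_11 with y² ≡ rhs.
  x = 0: rhs = 10, matching y values: none (0 points).
  x = 1: rhs = 4, matching y values: 2, 9 (2 points).
  x = 2: rhs = 4, matching y values: 2, 9 (2 points).
  x = 3: rhs = 5, matching y values: 4, 7 (2 points).
  x = 4: rhs = 2, matching y values: none (0 points).
  x = 5: rhs = 1, matching y values: 1, 10 (2 points).
  x = 6: rhs = 8, matching y values: none (0 points).
  x = 7: rhs = 7, matching y values: none (0 points).
  x = 8: rhs = 4, matching y values: 2, 9 (2 points).
  x = 9: rhs = 5, matching y values: 4, 7 (2 points).
  x = 10: rhs = 5, matching y values: 4, 7 (2 points).
Total affine count: 14.
Full point count |E(F_11)| = 14 + 1 = 15.
Hasse bound: |15 − (11+1)| = |3| = 3 ≤ 2√11 ≈ 6.6332 ✓.


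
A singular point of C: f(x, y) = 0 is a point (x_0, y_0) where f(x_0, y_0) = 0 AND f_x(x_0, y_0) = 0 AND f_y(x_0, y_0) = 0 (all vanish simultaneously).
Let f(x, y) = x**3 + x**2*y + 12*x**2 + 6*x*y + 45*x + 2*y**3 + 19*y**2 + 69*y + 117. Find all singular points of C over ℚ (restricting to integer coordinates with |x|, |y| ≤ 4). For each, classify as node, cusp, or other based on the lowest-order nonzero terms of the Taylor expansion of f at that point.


Singular points: {(-3, -3)}; classification: cusp.

Compute partial derivatives:
  f_x = 3*x**2 + 2*x*y + 24*x + 6*y + 45.
  f_y = x**2 + 6*x + 6*y**2 + 38*y + 69.
Scan x_0 ∈ {−4, ..., 4}. For each x_0, f_y(x_0, y) is a polynomial in y; find its integer roots y ∈ {−4, ..., 4}, then test f_x and f at those candidates.
  x = -4: f_y(-4, y) = 6*y**2 + 38*y + 61; no integer root y with |y| ≤ 4.
  x = -3: f_y(-3, y) = 6*y**2 + 38*y + 60; vanishes at y ∈ {-3}. (-3, -3): f_x = 0, f = 0 — SINGULAR.
  x = -2: f_y(-2, y) = 6*y**2 + 38*y + 61; no integer root y with |y| ≤ 4.
  x = -1: f_y(-1, y) = 6*y**2 + 38*y + 64; no integer root y with |y| ≤ 4.
  x = 0: f_y(0, y) = 6*y**2 + 38*y + 69; no integer root y with |y| ≤ 4.
  x = 1: f_y(1, y) = 6*y**2 + 38*y + 76; no integer root y with |y| ≤ 4.
  x = 2: f_y(2, y) = 6*y**2 + 38*y + 85; no integer root y with |y| ≤ 4.
  x = 3: f_y(3, y) = 6*y**2 + 38*y + 96; no integer root y with |y| ≤ 4.
  x = 4: f_y(4, y) = 6*y**2 + 38*y + 109; no integer root y with |y| ≤ 4.
Only singular point on the grid: (-3, -3).
Classify: substitute x = -3 + u, y = -3 + v and expand: f = u**3 + u**2*v + 2*v**3 + v**2.
No constant or linear terms (consistent with a singular point). Quadratic part: v**2. Cubic part: u**3 + u**2*v + 2*v**3.
The quadratic part v**2 is a perfect square, so there is a single (double) tangent line v = 0, i.e. y = -3. Restricting the cubic part to that line (v = 0) leaves u**3 ≠ 0, so f is not divisible by v and the branch is v² ≈ -u**3 to lowest order — this is a cusp.
Classification: cusp.


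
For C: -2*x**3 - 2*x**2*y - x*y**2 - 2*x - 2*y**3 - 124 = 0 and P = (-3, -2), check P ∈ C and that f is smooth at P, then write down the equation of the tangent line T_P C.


Tangent line at P: -84*x - 54*y - 360 = 0.

Step 1: f(-3, -2) = 0, so P lies on C.
Step 2: partial derivatives
  f_x(x, y) = -6*x**2 - 4*x*y - y**2 - 2, f_y(x, y) = -2*x**2 - 2*x*y - 6*y**2.
  f_x(P) = -84, f_y(P) = -54 (gradient nonzero, so P is smooth).
Step 3: tangent line at P: -84·(x − -3) + -54·(y − -2) = 0.
Expanding: -84*x - 54*y - 360 = 0.


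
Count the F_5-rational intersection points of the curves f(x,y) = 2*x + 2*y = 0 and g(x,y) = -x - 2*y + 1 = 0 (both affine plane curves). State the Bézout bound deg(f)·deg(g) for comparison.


Common zeros: {(4, 1)}; count = 1; Bézout bound = 1.

deg(f) = 1, deg(g) = 1, so Bézout bound = 1.
Scan x ∈ F_5. For each x, list the y ∈ F_5 with f(x, y) ≡ 0 and those with g(x, y) ≡ 0 (mod 5); the common zeros in that column are the intersection.
  x = 0: f ≡ 0 at y ∈ {0}; g ≡ 0 at y ∈ {3}; common: ∅.
  x = 1: f ≡ 0 at y ∈ {4}; g ≡ 0 at y ∈ {0}; common: ∅.
  x = 2: f ≡ 0 at y ∈ {3}; g ≡ 0 at y ∈ {2}; common: ∅.
  x = 3: f ≡ 0 at y ∈ {2}; g ≡ 0 at y ∈ {4}; common: ∅.
  x = 4: f ≡ 0 at y ∈ {1}; g ≡ 0 at y ∈ {1}; common: {1}.
Collecting: common zeros = {(4, 1)}, so the count is 1.
Comparison with the Bézout bound: 1 ≤ 1 = deg(f)·deg(g), as expected for curves with no common component (the bound is attained).


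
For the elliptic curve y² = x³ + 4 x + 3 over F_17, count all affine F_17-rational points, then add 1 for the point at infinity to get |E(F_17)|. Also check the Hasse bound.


Affine points = {(1, 5), (1, 12), (2, 6), (2, 11), (3, 5), (3, 12), (4, 7), (4, 10), (7, 0), (11, 1), (11, 16), (13, 5), (13, 12), (14, 7), (14, 10), (15, 2), (15, 15), (16, 7), (16, 10)}; affine count = 19; |E(F_17)| = 20.

Discriminant check: Δ ∝ 4a³ + 27b² = 4·4³ + 27·3² = 4·64 + 27·9 ≡ 6 (mod 17). Nonzero ⇒ E is nonsingular.
For each x ∈ F_17, compute rhs = x³ + 4·x + 3 mod 17, then count y ∈ F_17 with y² ≡ rhs.
  x = 0: rhs = 3, matching y values: none (0 points).
  x = 1: rhs = 8, matching y values: 5, 12 (2 points).
  x = 2: rhs = 2, matching y values: 6, 11 (2 points).
  x = 3: rhs = 8, matching y values: 5, 12 (2 points).
  x = 4: rhs = 15, matching y values: 7, 10 (2 points).
  x = 5: rhs = 12, matching y values: none (0 points).
  x = 6: rhs = 5, matching y values: none (0 points).
  x = 7: rhs = 0, matching y values: 0 (1 points).
  x = 8: rhs = 3, matching y values: none (0 points).
  x = 9: rhs = 3, matching y values: none (0 points).
  x = 10: rhs = 6, matching y values: none (0 points).
  x = 11: rhs = 1, matching y values: 1, 16 (2 points).
  x = 12: rhs = 11, matching y values: none (0 points).
  x = 13: rhs = 8, matching y values: 5, 12 (2 points).
  x = 14: rhs = 15, matching y values: 7, 10 (2 points).
  x = 15: rhs = 4, matching y values: 2, 15 (2 points).
  x = 16: rhs = 15, matching y values: 7, 10 (2 points).
Total affine count: 19.
Full point count |E(F_17)| = 19 + 1 = 20.
Hasse bound: |20 − (17+1)| = |2| = 2 ≤ 2√17 ≈ 8.2462 ✓.


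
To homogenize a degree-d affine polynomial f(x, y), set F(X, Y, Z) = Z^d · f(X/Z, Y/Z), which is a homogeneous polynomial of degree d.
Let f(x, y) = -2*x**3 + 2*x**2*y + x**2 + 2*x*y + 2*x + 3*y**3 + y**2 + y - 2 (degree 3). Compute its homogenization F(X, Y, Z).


F(X, Y, Z) = -2*X**3 + 2*X**2*Y + X**2*Z + 2*X*Y*Z + 2*X*Z**2 + 3*Y**3 + Y**2*Z + Y*Z**2 - 2*Z**3

deg(f) = 3.
Substitute x = X/Z, y = Y/Z into f, then multiply by Z^3.
  monomial -2·x^3·y^0 ↦ -2·X^3·Y^0·Z^0.
  monomial 2·x^2·y^1 ↦ 2·X^2·Y^1·Z^0.
  monomial 1·x^2·y^0 ↦ 1·X^2·Y^0·Z^1.
  monomial 2·x^1·y^1 ↦ 2·X^1·Y^1·Z^1.
  monomial 2·x^1·y^0 ↦ 2·X^1·Y^0·Z^2.
  monomial 3·x^0·y^3 ↦ 3·X^0·Y^3·Z^0.
  monomial 1·x^0·y^2 ↦ 1·X^0·Y^2·Z^1.
  monomial 1·x^0·y^1 ↦ 1·X^0·Y^1·Z^2.
  monomial -2·x^0·y^0 ↦ -2·X^0·Y^0·Z^3.
Collecting: F(X, Y, Z) = -2*X**3 + 2*X**2*Y + X**2*Z + 2*X*Y*Z + 2*X*Z**2 + 3*Y**3 + Y**2*Z + Y*Z**2 - 2*Z**3.


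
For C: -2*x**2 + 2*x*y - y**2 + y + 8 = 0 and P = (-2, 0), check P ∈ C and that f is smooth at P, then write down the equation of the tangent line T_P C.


Tangent line at P: 8*x - 3*y + 16 = 0.

Step 1: f(-2, 0) = 0, so P lies on C.
Step 2: partial derivatives
  f_x(x, y) = -4*x + 2*y, f_y(x, y) = 2*x - 2*y + 1.
  f_x(P) = 8, f_y(P) = -3 (gradient nonzero, so P is smooth).
Step 3: tangent line at P: 8·(x − -2) + -3·(y − 0) = 0.
Expanding: 8*x - 3*y + 16 = 0.


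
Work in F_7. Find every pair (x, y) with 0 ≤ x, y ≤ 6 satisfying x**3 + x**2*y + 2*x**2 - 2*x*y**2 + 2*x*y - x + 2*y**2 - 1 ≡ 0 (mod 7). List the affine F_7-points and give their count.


Affine F_7-points: {(0, 2), (0, 5), (1, 2), (2, 2), (4, 0), (4, 4), (5, 1), (5, 6)}; count = 8.

For each of the 49 pairs (x, y) ∈ F_7², evaluate f(x, y) mod 7. Record the zeros.
  x = 0: [0↦6, 1↦1, 2↦0, 3↦3, 4↦3, 5↦0, 6↦1]  zeros at y ∈ {2, 5}
  x = 1: [0↦1, 1↦4, 2↦0, 3↦3, 4↦6, 5↦2, 6↦5]  zeros at y ∈ {2}
  x = 2: [0↦6, 1↦5, 2↦0, 3↦5, 4↦6, 5↦3, 6↦3]  zeros at y ∈ {2}
  x = 3: [0↦6, 1↦3, 2↦6, 3↦1, 4↦2, 5↦2, 6↦1]  zeros at y ∈ ∅
  x = 4: [0↦0, 1↦4, 2↦3, 3↦4, 4↦0, 5↦5, 6↦5]  zeros at y ∈ {0, 4}
  x = 5: [0↦1, 1↦0, 2↦4, 3↦6, 4↦6, 5↦4, 6↦0]  zeros at y ∈ {1, 6}
  x = 6: [0↦1, 1↦4, 2↦1, 3↦6, 4↦5, 5↦5, 6↦6]  zeros at y ∈ ∅
Collecting zeros: affine points = {(0, 2), (0, 5), (1, 2), (2, 2), (4, 0), (4, 4), (5, 1), (5, 6)}.
Total count |C(F_7)_aff| = 8.


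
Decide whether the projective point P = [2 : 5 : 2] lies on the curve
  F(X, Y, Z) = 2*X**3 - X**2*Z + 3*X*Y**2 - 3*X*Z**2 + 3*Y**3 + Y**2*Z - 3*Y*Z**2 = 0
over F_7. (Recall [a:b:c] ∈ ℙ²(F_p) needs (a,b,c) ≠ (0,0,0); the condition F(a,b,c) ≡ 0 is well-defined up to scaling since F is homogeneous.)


F(2,5,2) ≡ 2 (mod 7); P is NOT on the curve.

Evaluate F(2, 5, 2) term-by-term (mod 7).
  2*X**3 ↦ 2·8·1·1 = 16
  -X**2*Z ↦ -1·4·1·2 = -8
  3*X*Y**2 ↦ 3·2·25·1 = 150
  -3*X*Z**2 ↦ -3·2·1·4 = -24
  3*Y**3 ↦ 3·1·125·1 = 375
  Y**2*Z ↦ 1·1·25·2 = 50
  -3*Y*Z**2 ↦ -3·1·5·4 = -60
Sum: F(2, 5, 2) = (16) + (-8) + (150) + (-24) + (375) + (50) + (-60) = 499.
Reducing mod 7: 499 ≡ 2 (mod 7).
Since F(a, b, c) ≡ 2 ≠ 0 (mod 7), P does NOT lie on the curve.


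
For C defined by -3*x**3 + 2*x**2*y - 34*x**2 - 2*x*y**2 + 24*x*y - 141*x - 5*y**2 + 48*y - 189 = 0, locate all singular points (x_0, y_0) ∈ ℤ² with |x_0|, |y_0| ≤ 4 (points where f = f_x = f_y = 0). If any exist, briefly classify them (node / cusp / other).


Singular points: {(-3, 3)}; classification: node.

Compute partial derivatives:
  f_x = -9*x**2 + 4*x*y - 68*x - 2*y**2 + 24*y - 141.
  f_y = 2*x**2 - 4*x*y + 24*x - 10*y + 48.
Scan x_0 ∈ {−4, ..., 4}. For each x_0, f_y(x_0, y) is a polynomial in y; find its integer roots y ∈ {−4, ..., 4}, then test f_x and f at those candidates.
  x = -4: f_y(-4, y) = 6*y - 16; no integer root y with |y| ≤ 4.
  x = -3: f_y(-3, y) = 2*y - 6; vanishes at y ∈ {3}. (-3, 3): f_x = 0, f = 0 — SINGULAR.
  x = -2: f_y(-2, y) = 8 - 2*y; vanishes at y ∈ {4}. (-2, 4): f_x = -9 ≠ 0.
  x = -1: f_y(-1, y) = 26 - 6*y; no integer root y with |y| ≤ 4.
  x = 0: f_y(0, y) = 48 - 10*y; no integer root y with |y| ≤ 4.
  x = 1: f_y(1, y) = 74 - 14*y; no integer root y with |y| ≤ 4.
  x = 2: f_y(2, y) = 104 - 18*y; no integer root y with |y| ≤ 4.
  x = 3: f_y(3, y) = 138 - 22*y; no integer root y with |y| ≤ 4.
  x = 4: f_y(4, y) = 176 - 26*y; no integer root y with |y| ≤ 4.
Only singular point on the grid: (-3, 3).
Classify: substitute x = -3 + u, y = 3 + v and expand: f = -3*u**3 + 2*u**2*v - u**2 - 2*u*v**2 + v**2.
No constant or linear terms (consistent with a singular point). Quadratic part: -u**2 + v**2. Cubic part: -3*u**3 + 2*u**2*v - 2*u*v**2.
The quadratic part v**2 - u**2 = (v − u)(v + u) splits into two distinct linear factors, so there are two distinct tangent lines y − 3 = ±(x − -3) — this is a node (ordinary double point).
Classification: node.


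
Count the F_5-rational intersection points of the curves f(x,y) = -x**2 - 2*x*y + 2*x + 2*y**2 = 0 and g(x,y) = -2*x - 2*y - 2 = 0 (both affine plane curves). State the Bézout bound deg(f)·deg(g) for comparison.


Common zeros: {(2, 2)}; count = 1; Bézout bound = 2.

deg(f) = 2, deg(g) = 1, so Bézout bound = 2.
Scan x ∈ F_5. For each x, list the y ∈ F_5 with f(x, y) ≡ 0 and those with g(x, y) ≡ 0 (mod 5); the common zeros in that column are the intersection.
  x = 0: f ≡ 0 at y ∈ {0}; g ≡ 0 at y ∈ {4}; common: ∅.
  x = 1: f ≡ 0 at y ∈ {2, 4}; g ≡ 0 at y ∈ {3}; common: ∅.
  x = 2: f ≡ 0 at y ∈ {0, 2}; g ≡ 0 at y ∈ {2}; common: {2}.
  x = 3: f ≡ 0 at y ∈ {4}; g ≡ 0 at y ∈ {1}; common: ∅.
  x = 4: f ≡ 0 at y ∈ ∅; g ≡ 0 at y ∈ {0}; common: ∅.
Collecting: common zeros = {(2, 2)}, so the count is 1.
Comparison with the Bézout bound: 1 ≤ 2 = deg(f)·deg(g), as expected for curves with no common component (the affine F_5-count falls short of the bound because intersections may lie at infinity, over extension fields, or carry multiplicity).


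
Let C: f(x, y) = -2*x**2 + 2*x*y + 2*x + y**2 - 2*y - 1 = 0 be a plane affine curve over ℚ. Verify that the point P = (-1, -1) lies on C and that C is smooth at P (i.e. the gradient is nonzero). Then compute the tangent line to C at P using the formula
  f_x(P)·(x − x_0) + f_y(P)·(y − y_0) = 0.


Tangent line at P: 4*x - 6*y - 2 = 0.

Step 1: f(-1, -1) = 0, so P lies on C.
Step 2: partial derivatives
  f_x(x, y) = -4*x + 2*y + 2, f_y(x, y) = 2*x + 2*y - 2.
  f_x(P) = 4, f_y(P) = -6 (gradient nonzero, so P is smooth).
Step 3: tangent line at P: 4·(x − -1) + -6·(y − -1) = 0.
Expanding: 4*x - 6*y - 2 = 0.


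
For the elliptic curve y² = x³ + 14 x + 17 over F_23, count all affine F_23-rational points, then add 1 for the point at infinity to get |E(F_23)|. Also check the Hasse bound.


Affine points = {(1, 3), (1, 20), (6, 8), (6, 15), (12, 2), (12, 21), (13, 2), (13, 21), (14, 6), (14, 17), (16, 6), (16, 17), (17, 4), (17, 19), (18, 11), (18, 12), (19, 9), (19, 14), (21, 2), (21, 21), (22, 5), (22, 18)}; affine count = 22; |E(F_23)| = 23.

Discriminant check: Δ ∝ 4a³ + 27b² = 4·14³ + 27·17² = 4·2744 + 27·289 ≡ 11 (mod 23). Nonzero ⇒ E is nonsingular.
For each x ∈ F_23, compute rhs = x³ + 14·x + 17 mod 23, then count y ∈ F_23 with y² ≡ rhs.
  x = 0: rhs = 17, matching y values: none (0 points).
  x = 1: rhs = 9, matching y values: 3, 20 (2 points).
  x = 2: rhs = 7, matching y values: none (0 points).
  x = 3: rhs = 17, matching y values: none (0 points).
  x = 4: rhs = 22, matching y values: none (0 points).
  x = 5: rhs = 5, matching y values: none (0 points).
  x = 6: rhs = 18, matching y values: 8, 15 (2 points).
  x = 7: rhs = 21, matching y values: none (0 points).
  x = 8: rhs = 20, matching y values: none (0 points).
  x = 9: rhs = 21, matching y values: none (0 points).
  x = 10: rhs = 7, matching y values: none (0 points).
  x = 11: rhs = 7, matching y values: none (0 points).
  x = 12: rhs = 4, matching y values: 2, 21 (2 points).
  x = 13: rhs = 4, matching y values: 2, 21 (2 points).
  x = 14: rhs = 13, matching y values: 6, 17 (2 points).
  x = 15: rhs = 14, matching y values: none (0 points).
  x = 16: rhs = 13, matching y values: 6, 17 (2 points).
  x = 17: rhs = 16, matching y values: 4, 19 (2 points).
  x = 18: rhs = 6, matching y values: 11, 12 (2 points).
  x = 19: rhs = 12, matching y values: 9, 14 (2 points).
  x = 20: rhs = 17, matching y values: none (0 points).
  x = 21: rhs = 4, matching y values: 2, 21 (2 points).
  x = 22: rhs = 2, matching y values: 5, 18 (2 points).
Total affine count: 22.
Full point count |E(F_23)| = 22 + 1 = 23.
Hasse bound: |23 − (23+1)| = |-1| = 1 ≤ 2√23 ≈ 9.5917 ✓.


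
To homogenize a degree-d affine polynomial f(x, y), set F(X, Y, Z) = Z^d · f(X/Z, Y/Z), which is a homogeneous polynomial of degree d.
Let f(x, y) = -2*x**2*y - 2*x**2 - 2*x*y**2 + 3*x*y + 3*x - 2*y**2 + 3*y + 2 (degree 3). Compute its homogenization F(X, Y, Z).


F(X, Y, Z) = -2*X**2*Y - 2*X**2*Z - 2*X*Y**2 + 3*X*Y*Z + 3*X*Z**2 - 2*Y**2*Z + 3*Y*Z**2 + 2*Z**3

deg(f) = 3.
Substitute x = X/Z, y = Y/Z into f, then multiply by Z^3.
  monomial -2·x^2·y^1 ↦ -2·X^2·Y^1·Z^0.
  monomial -2·x^2·y^0 ↦ -2·X^2·Y^0·Z^1.
  monomial -2·x^1·y^2 ↦ -2·X^1·Y^2·Z^0.
  monomial 3·x^1·y^1 ↦ 3·X^1·Y^1·Z^1.
  monomial 3·x^1·y^0 ↦ 3·X^1·Y^0·Z^2.
  monomial -2·x^0·y^2 ↦ -2·X^0·Y^2·Z^1.
  monomial 3·x^0·y^1 ↦ 3·X^0·Y^1·Z^2.
  monomial 2·x^0·y^0 ↦ 2·X^0·Y^0·Z^3.
Collecting: F(X, Y, Z) = -2*X**2*Y - 2*X**2*Z - 2*X*Y**2 + 3*X*Y*Z + 3*X*Z**2 - 2*Y**2*Z + 3*Y*Z**2 + 2*Z**3.


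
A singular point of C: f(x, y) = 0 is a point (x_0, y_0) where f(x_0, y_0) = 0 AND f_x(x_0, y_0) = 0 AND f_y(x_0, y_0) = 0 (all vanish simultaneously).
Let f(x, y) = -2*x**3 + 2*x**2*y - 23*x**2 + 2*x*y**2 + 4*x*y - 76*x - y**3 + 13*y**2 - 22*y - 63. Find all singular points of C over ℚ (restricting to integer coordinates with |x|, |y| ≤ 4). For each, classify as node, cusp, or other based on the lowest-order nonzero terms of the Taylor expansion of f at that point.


Singular points: {(-3, 2)}; classification: node.

Compute partial derivatives:
  f_x = -6*x**2 + 4*x*y - 46*x + 2*y**2 + 4*y - 76.
  f_y = 2*x**2 + 4*x*y + 4*x - 3*y**2 + 26*y - 22.
Scan x_0 ∈ {−4, ..., 4}. For each x_0, f_y(x_0, y) is a polynomial in y; find its integer roots y ∈ {−4, ..., 4}, then test f_x and f at those candidates.
  x = -4: f_y(-4, y) = -3*y**2 + 10*y - 6; no integer root y with |y| ≤ 4.
  x = -3: f_y(-3, y) = -3*y**2 + 14*y - 16; vanishes at y ∈ {2}. (-3, 2): f_x = 0, f = 0 — SINGULAR.
  x = -2: f_y(-2, y) = -3*y**2 + 18*y - 22; no integer root y with |y| ≤ 4.
  x = -1: f_y(-1, y) = -3*y**2 + 22*y - 24; no integer root y with |y| ≤ 4.
  x = 0: f_y(0, y) = -3*y**2 + 26*y - 22; no integer root y with |y| ≤ 4.
  x = 1: f_y(1, y) = -3*y**2 + 30*y - 16; no integer root y with |y| ≤ 4.
  x = 2: f_y(2, y) = -3*y**2 + 34*y - 6; no integer root y with |y| ≤ 4.
  x = 3: f_y(3, y) = -3*y**2 + 38*y + 8; no integer root y with |y| ≤ 4.
  x = 4: f_y(4, y) = -3*y**2 + 42*y + 26; no integer root y with |y| ≤ 4.
Only singular point on the grid: (-3, 2).
Classify: substitute x = -3 + u, y = 2 + v and expand: f = -2*u**3 + 2*u**2*v - u**2 + 2*u*v**2 - v**3 + v**2.
No constant or linear terms (consistent with a singular point). Quadratic part: -u**2 + v**2. Cubic part: -2*u**3 + 2*u**2*v + 2*u*v**2 - v**3.
The quadratic part v**2 - u**2 = (v − u)(v + u) splits into two distinct linear factors, so there are two distinct tangent lines y − 2 = ±(x − -3) — this is a node (ordinary double point).
Classification: node.


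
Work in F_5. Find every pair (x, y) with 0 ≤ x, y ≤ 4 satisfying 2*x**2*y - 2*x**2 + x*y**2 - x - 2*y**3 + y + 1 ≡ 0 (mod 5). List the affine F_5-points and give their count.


Affine F_5-points: {(0, 1), (0, 3), (1, 1), (2, 1), (3, 0), (3, 1), (3, 3), (4, 0), (4, 1)}; count = 9.

For each of the 25 pairs (x, y) ∈ F_5², evaluate f(x, y) mod 5. Record the zeros.
  x = 0: [0↦1, 1↦0, 2↦2, 3↦0, 4↦2]  zeros at y ∈ {1, 3}
  x = 1: [0↦3, 1↦0, 2↦2, 3↦2, 4↦3]  zeros at y ∈ {1}
  x = 2: [0↦1, 1↦0, 2↦1, 3↦2, 4↦1]  zeros at y ∈ {1}
  x = 3: [0↦0, 1↦0, 2↦4, 3↦0, 4↦1]  zeros at y ∈ {0, 1, 3}
  x = 4: [0↦0, 1↦0, 2↦1, 3↦1, 4↦3]  zeros at y ∈ {0, 1}
Collecting zeros: affine points = {(0, 1), (0, 3), (1, 1), (2, 1), (3, 0), (3, 1), (3, 3), (4, 0), (4, 1)}.
Total count |C(F_5)_aff| = 9.


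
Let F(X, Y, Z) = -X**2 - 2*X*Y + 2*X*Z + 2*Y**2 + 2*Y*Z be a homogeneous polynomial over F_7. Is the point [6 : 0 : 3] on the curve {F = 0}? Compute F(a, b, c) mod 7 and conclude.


F(6,0,3) ≡ 0 (mod 7); P is on the curve.

Evaluate F(6, 0, 3) term-by-term (mod 7).
  -X**2 ↦ -1·36·1·1 = -36
  -2*X*Y ↦ -2·6·0·1 = 0
  2*X*Z ↦ 2·6·1·3 = 36
  2*Y**2 ↦ 2·1·0·1 = 0
  2*Y*Z ↦ 2·1·0·3 = 0
Sum: F(6, 0, 3) = (-36) + (0) + (36) + (0) + (0) = 0.
Reducing mod 7: 0 ≡ 0 (mod 7).
Since F(a, b, c) ≡ 0 (mod 7), P lies on the curve.


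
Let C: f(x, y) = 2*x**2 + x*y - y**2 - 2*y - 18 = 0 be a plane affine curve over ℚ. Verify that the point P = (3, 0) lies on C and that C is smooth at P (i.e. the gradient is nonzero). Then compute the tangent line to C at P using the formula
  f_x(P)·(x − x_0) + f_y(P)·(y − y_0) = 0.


Tangent line at P: 12*x + y - 36 = 0.

Step 1: f(3, 0) = 0, so P lies on C.
Step 2: partial derivatives
  f_x(x, y) = 4*x + y, f_y(x, y) = x - 2*y - 2.
  f_x(P) = 12, f_y(P) = 1 (gradient nonzero, so P is smooth).
Step 3: tangent line at P: 12·(x − 3) + 1·(y − 0) = 0.
Expanding: 12*x + y - 36 = 0.


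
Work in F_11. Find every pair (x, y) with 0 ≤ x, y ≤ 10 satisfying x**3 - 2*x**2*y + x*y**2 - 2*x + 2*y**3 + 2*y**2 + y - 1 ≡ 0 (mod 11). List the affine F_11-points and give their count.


Affine F_11-points: {(0, 9), (1, 10), (2, 7), (3, 2), (4, 0), (4, 2), (4, 6), (7, 1), (8, 0), (8, 2), (8, 4), (9, 6), (9, 10), (10, 0), (10, 6), (10, 10)}; count = 16.

For each of the 121 pairs (x, y) ∈ F_11², evaluate f(x, y) mod 11. Record the zeros.
  x = 0: [0↦10, 1↦4, 2↦3, 3↦8, 4↦9, 5↦7, 6↦3, 7↦9, 8↦4, 9↦0, 10↦9]  zeros at y ∈ {9}
  x = 1: [0↦9, 1↦2, 2↦2, 3↦10, 4↦5, 5↦10, 6↦4, 7↦10, 8↦7, 9↦7, 10↦0]  zeros at y ∈ {10}
  x = 2: [0↦3, 1↦2, 2↦10, 3↦6, 4↦2, 5↦10, 6↦9, 7↦0, 8↦6, 9↦6, 10↦1]  zeros at y ∈ {7}
  x = 3: [0↦9, 1↦10, 2↦0, 3↦2, 4↦6, 5↦2, 6↦2, 7↦7, 8↦7, 9↦3, 10↦7]  zeros at y ∈ {2}
  x = 4: [0↦0, 1↦10, 2↦0, 3↦4, 4↦1, 5↦3, 6↦0, 7↦4, 8↦5, 9↦4, 10↦2]  zeros at y ∈ {0, 2, 6}
  x = 5: [0↦4, 1↦8, 2↦5, 3↦7, 4↦4, 5↦8, 6↦9, 7↦8, 8↦6, 9↦4, 10↦3]  zeros at y ∈ ∅
  x = 6: [0↦5, 1↦10, 2↦10, 3↦6, 4↦10, 5↦1, 6↦2, 7↦3, 8↦5, 9↦9, 10↦5]  zeros at y ∈ ∅
  x = 7: [0↦9, 1↦0, 2↦10, 3↦7, 4↦3, 5↦10, 6↦7, 7↦6, 8↦8, 9↦3, 10↦3]  zeros at y ∈ {1}
  x = 8: [0↦0, 1↦6, 2↦0, 3↦5, 4↦0, 5↦8, 6↦8, 7↦1, 8↦10, 9↦3, 10↦3]  zeros at y ∈ {0, 2, 4}
  x = 9: [0↦6, 1↦1, 2↦8, 3↦6, 4↦7, 5↦1, 6↦0, 7↦5, 8↦6, 9↦4, 10↦0]  zeros at y ∈ {6, 10}
  x = 10: [0↦0, 1↦2, 2↦7, 3↦5, 4↦8, 5↦6, 6↦0, 7↦2, 8↦2, 9↦1, 10↦0]  zeros at y ∈ {0, 6, 10}
Collecting zeros: affine points = {(0, 9), (1, 10), (2, 7), (3, 2), (4, 0), (4, 2), (4, 6), (7, 1), (8, 0), (8, 2), (8, 4), (9, 6), (9, 10), (10, 0), (10, 6), (10, 10)}.
Total count |C(F_11)_aff| = 16.


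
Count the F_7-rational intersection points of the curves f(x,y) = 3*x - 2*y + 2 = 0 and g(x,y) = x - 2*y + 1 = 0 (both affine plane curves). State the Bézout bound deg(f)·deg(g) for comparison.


Common zeros: {(3, 2)}; count = 1; Bézout bound = 1.

deg(f) = 1, deg(g) = 1, so Bézout bound = 1.
Scan x ∈ F_7. For each x, list the y ∈ F_7 with f(x, y) ≡ 0 and those with g(x, y) ≡ 0 (mod 7); the common zeros in that column are the intersection.
  x = 0: f ≡ 0 at y ∈ {1}; g ≡ 0 at y ∈ {4}; common: ∅.
  x = 1: f ≡ 0 at y ∈ {6}; g ≡ 0 at y ∈ {1}; common: ∅.
  x = 2: f ≡ 0 at y ∈ {4}; g ≡ 0 at y ∈ {5}; common: ∅.
  x = 3: f ≡ 0 at y ∈ {2}; g ≡ 0 at y ∈ {2}; common: {2}.
  x = 4: f ≡ 0 at y ∈ {0}; g ≡ 0 at y ∈ {6}; common: ∅.
  x = 5: f ≡ 0 at y ∈ {5}; g ≡ 0 at y ∈ {3}; common: ∅.
  x = 6: f ≡ 0 at y ∈ {3}; g ≡ 0 at y ∈ {0}; common: ∅.
Collecting: common zeros = {(3, 2)}, so the count is 1.
Comparison with the Bézout bound: 1 ≤ 1 = deg(f)·deg(g), as expected for curves with no common component (the bound is attained).


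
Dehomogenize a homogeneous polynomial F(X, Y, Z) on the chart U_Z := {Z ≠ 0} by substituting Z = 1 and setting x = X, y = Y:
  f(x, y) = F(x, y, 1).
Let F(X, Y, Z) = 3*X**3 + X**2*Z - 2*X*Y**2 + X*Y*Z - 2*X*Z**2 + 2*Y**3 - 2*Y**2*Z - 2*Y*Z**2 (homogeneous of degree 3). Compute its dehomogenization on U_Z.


f(x, y) = 3*x**3 + x**2 - 2*x*y**2 + x*y - 2*x + 2*y**3 - 2*y**2 - 2*y

On U_Z we set Z = 1. Each monomial c·X^i·Y^j·Z^k in F becomes c·x^i·y^j·1^k = c·x^i·y^j.
Substituting Z = 1: F(X, Y, 1) = 3*x**3 + x**2 - 2*x*y**2 + x*y - 2*x + 2*y**3 - 2*y**2 - 2*y.
Note: deg(f) ≤ deg(F) = 3; strict inequality happens when F is divisible by Z (lost terms).
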